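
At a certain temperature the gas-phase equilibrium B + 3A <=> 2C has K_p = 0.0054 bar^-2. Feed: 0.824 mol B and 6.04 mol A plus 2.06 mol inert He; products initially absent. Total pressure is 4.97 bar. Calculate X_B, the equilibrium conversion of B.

Basis: 0.824 mol B initially; let X = conversion of B. Extent ξ = 0.824X.
At extent ξ: n_B = 0.824 − 0.824X; n_A = 6.04 − 2.47X; n_C = 1.65X; n_I = 2.06 (inert).
Total moles n_T = 8.92 − 1.65X.
Mole fractions y_i = n_i/n_T; K_p = p_C^2 / (p_B p_A^3) with p_i = y_i·P.
Substituting and setting equal to 0.0054 bar^-2 gives a polynomial in X; the root in (0,1) is X = 0.256.

X = 0.256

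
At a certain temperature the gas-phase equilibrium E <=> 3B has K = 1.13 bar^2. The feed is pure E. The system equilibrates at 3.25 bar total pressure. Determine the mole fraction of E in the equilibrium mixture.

y_E = 0.600

Let X = conversion of E (basis 1 mol E); extent of reaction ξ = X.
Mole table: n_E = 1 − X; n_B = 3X.
Summing: n_T = 1 + 2X.
y_i = n_i/n_T, p_i = y_i·P. K = p_B^3 / (p_E).
This yields a degree-3 equation in X; solving on (0,1), X = 0.182.
Then n_E = 0.818, n_T = 1.36, so y_E = 0.600.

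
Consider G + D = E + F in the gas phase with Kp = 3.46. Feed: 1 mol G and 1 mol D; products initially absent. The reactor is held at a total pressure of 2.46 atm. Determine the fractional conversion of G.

Basis: 1 mol G initially; let X = conversion of G. Extent ξ = X.
At extent ξ: n_G = 1 − X; n_D = 1 − X; n_E = X; n_F = X.
n_T stays at 2 (no change in mole number).
y_i = n_i/n_T, p_i = y_i·P. Kp = p_E p_F / (p_G p_D).
Equating to 3.46 and solving on 0 < X < 1: X = 0.650.

X = 0.650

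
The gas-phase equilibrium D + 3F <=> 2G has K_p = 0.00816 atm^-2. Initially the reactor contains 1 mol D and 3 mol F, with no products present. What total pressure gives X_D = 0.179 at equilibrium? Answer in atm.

P = 4.12 atm

Basis: 1 mol D initially; let X = conversion of D. Extent ξ = X.
Moles: n_D = 1 − X; n_F = 3 − 3X; n_G = 2X.
Summing: n_T = 4 − 2X.
K_p = p_G^2 / (p_D p_F^3) with p_i = (n_i/n_T)·P.
At X = 0.179: the mole-fraction product g(X) = Π y_i^ν_i = 0.1386. Since K_p = g(X)·P^{-2}, P = (g/K_p)^(1/2) = (0.1386/0.00816)^(1/2) = 4.12 atm.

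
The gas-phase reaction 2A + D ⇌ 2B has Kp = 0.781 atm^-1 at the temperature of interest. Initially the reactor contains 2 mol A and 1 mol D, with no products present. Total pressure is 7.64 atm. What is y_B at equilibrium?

y_B = 0.418

Take 2 mol A as basis and let X be its fractional conversion, so ξ = X.
Mole table: n_A = 2 − 2X; n_D = 1 − X; n_B = 2X.
Summing: n_T = 3 − X.
With p_i = (n_i/n_T)P, Kp = p_B^2 / (p_A^2 p_D).
This yields a degree-3 equation in X; solving on (0,1), X = 0.518.
Then n_B = 1.04, n_T = 2.48, so y_B = 0.418.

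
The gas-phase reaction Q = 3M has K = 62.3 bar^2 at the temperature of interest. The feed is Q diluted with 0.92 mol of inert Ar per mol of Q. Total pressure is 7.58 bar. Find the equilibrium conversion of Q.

X = 0.549

Take 1 mol Q as basis and let X be its fractional conversion, so ξ = X.
At extent ξ: n_Q = 1 − X; n_M = 3X; n_I = 0.92 (inert).
Total moles n_T = 1.92 + 2X.
Mole fractions y_i = n_i/n_T; K = p_M^3 / (p_Q) with p_i = y_i·P.
Substituting and setting equal to 62.3 bar^2 gives a polynomial in X; the root in (0,1) is X = 0.549.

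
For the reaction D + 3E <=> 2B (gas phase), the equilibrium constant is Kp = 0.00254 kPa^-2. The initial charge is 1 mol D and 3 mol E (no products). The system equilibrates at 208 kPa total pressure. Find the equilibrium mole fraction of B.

Take 1 mol D as basis and let X be its fractional conversion, so ξ = X.
Moles: n_D = 1 − X; n_E = 3 − 3X; n_B = 2X.
Summing: n_T = 4 − 2X.
y_i = n_i/n_T, p_i = y_i·P. Kp = p_B^2 / (p_D p_E^3).
Equating to 0.00254 kPa^-2 and solving on 0 < X < 1: X = 0.738.
Then n_B = 1.48, n_T = 2.52, so y_B = 0.585.

y_B = 0.585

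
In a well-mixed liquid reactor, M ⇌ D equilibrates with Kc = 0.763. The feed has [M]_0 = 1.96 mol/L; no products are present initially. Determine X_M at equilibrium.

X = 0.433

Let X = conversion of M; extent ξ = 1.96·X mol/L.
Concentrations: [M] = 1.96 − 1.96X; [D] = 1.96X.
Kc = [D] / ([M]).
Solving Kc = 0.763 for X ∈ (0,1): X = 0.433.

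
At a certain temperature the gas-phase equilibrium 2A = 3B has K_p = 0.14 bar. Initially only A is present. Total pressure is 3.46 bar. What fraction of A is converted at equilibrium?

Let X = conversion of A (basis 1 mol A); extent of reaction ξ = 0.5X.
Moles: n_A = 1 − X; n_B = 1.5X.
Summing: n_T = 1 + 0.5X.
With p_i = (n_i/n_T)P, K_p = p_B^3 / (p_A^2).
This yields a degree-3 equation in X; solving on (0,1), X = 0.203.

X = 0.203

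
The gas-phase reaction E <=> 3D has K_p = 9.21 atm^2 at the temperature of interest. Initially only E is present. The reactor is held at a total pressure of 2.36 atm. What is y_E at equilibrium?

y_E = 0.253

Basis: 1 mol E initially; let X = conversion of E. Extent ξ = X.
At extent ξ: n_E = 1 − X; n_D = 3X.
Total moles n_T = 1 + 2X.
With p_i = (n_i/n_T)P, K_p = p_D^3 / (p_E).
Setting this equal to 9.21 atm^2 and taking the physical root (0 < X < 1) gives X = 0.497.
Then n_E = 0.503, n_T = 1.99, so y_E = 0.253.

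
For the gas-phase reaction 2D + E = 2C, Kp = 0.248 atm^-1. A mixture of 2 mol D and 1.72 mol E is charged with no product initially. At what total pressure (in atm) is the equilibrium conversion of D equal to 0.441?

Let X = conversion of D (basis 2 mol D); extent of reaction ξ = X.
At extent ξ: n_D = 2 − 2X; n_E = 1.72 − X; n_C = 2X.
Total moles n_T = 3.72 − X.
Kp = p_C^2 / (p_D^2 p_E) with p_i = (n_i/n_T)·P.
At X = 0.441: the mole-fraction product g(X) = Π y_i^ν_i = 1.596. Since Kp = g(X)·P^{-1}, P = (g/Kp)^(1/1) = (1.596/0.248)^(1/1) = 6.43 atm.

P = 6.43 atm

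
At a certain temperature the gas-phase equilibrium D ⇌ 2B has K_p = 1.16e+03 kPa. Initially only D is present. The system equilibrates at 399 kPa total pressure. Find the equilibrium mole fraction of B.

y_B = 0.787

Basis: 1 mol D initially; let X = conversion of D. Extent ξ = X.
Moles: n_D = 1 − X; n_B = 2X.
n_T = Σnᵢ = 1 + X.
With p_i = (n_i/n_T)P, K_p = p_B^2 / (p_D).
Equating to 1.16e+03 kPa and solving on 0 < X < 1: X = 0.649.
Then n_B = 1.3, n_T = 1.65, so y_B = 0.787.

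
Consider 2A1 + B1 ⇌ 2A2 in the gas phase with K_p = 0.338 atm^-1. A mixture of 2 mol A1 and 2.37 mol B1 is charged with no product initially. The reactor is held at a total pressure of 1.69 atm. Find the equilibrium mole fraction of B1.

Take 2 mol A1 as basis and let X be its fractional conversion, so ξ = X.
Moles: n_A1 = 2 − 2X; n_B1 = 2.37 − X; n_A2 = 2X.
Total moles n_T = 4.37 − X.
Mole fractions y_i = n_i/n_T; K_p = p_A2^2 / (p_A1^2 p_B1) with p_i = y_i·P.
This yields a degree-3 equation in X; solving on (0,1), X = 0.349.
Then n_B1 = 2.02, n_T = 4.02, so y_B1 = 0.503.

y_B1 = 0.503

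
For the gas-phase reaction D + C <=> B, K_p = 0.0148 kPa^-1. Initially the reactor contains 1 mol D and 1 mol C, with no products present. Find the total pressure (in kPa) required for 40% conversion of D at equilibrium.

P = 120 kPa

Let X = conversion of D (basis 1 mol D); extent of reaction ξ = X.
At extent ξ: n_D = 1 − X; n_C = 1 − X; n_B = X.
Total moles n_T = 2 − X.
K_p = p_B / (p_D p_C) with p_i = (n_i/n_T)·P.
At X = 0.4: the mole-fraction product g(X) = Π y_i^ν_i = 1.778. Since K_p = g(X)·P^{-1}, P = (g/K_p)^(1/1) = (1.778/0.0148)^(1/1) = 120 kPa.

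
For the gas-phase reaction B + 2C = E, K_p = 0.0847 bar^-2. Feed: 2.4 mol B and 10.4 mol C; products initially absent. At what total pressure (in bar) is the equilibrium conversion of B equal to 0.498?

P = 4.45 bar

Basis: 2.4 mol B initially; let X = conversion of B. Extent ξ = 2.4X.
At extent ξ: n_B = 2.4 − 2.4X; n_C = 10.4 − 4.8X; n_E = 2.4X.
Summing: n_T = 12.8 − 4.8X.
K_p = p_E / (p_B p_C^2) with p_i = (n_i/n_T)·P.
At X = 0.498: the mole-fraction product g(X) = Π y_i^ν_i = 1.676. Since K_p = g(X)·P^{-2}, P = (g/K_p)^(1/2) = (1.676/0.0847)^(1/2) = 4.45 bar.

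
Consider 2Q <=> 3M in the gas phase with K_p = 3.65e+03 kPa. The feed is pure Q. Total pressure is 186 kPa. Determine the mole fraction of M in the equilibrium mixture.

y_M = 0.829

Basis: 1 mol Q initially; let X = conversion of Q. Extent ξ = 0.5X.
Mole table: n_Q = 1 − X; n_M = 1.5X.
Total moles n_T = 1 + 0.5X.
Mole fractions y_i = n_i/n_T; K_p = p_M^3 / (p_Q^2) with p_i = y_i·P.
Setting this equal to 3.65e+03 kPa and taking the physical root (0 < X < 1) gives X = 0.764.
Then n_M = 1.15, n_T = 1.38, so y_M = 0.829.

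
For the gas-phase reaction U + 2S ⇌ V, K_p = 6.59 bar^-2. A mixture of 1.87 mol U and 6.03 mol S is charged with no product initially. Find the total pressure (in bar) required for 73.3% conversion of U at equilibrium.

P = 1.01 bar

Take 1.87 mol U as basis and let X be its fractional conversion, so ξ = 1.87X.
Moles: n_U = 1.87 − 1.87X; n_S = 6.03 − 3.74X; n_V = 1.87X.
n_T = Σnᵢ = 7.9 − 3.74X.
K_p = p_V / (p_U p_S^2) with p_i = (n_i/n_T)·P.
At X = 0.733: the mole-fraction product g(X) = Π y_i^ν_i = 6.755. Since K_p = g(X)·P^{-2}, P = (g/K_p)^(1/2) = (6.755/6.59)^(1/2) = 1.01 bar.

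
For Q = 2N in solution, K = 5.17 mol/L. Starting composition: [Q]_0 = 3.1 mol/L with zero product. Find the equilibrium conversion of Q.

Let X = conversion of Q; extent ξ = 3.1·X mol/L.
Concentrations: [Q] = 3.1 − 3.1X; [N] = 6.2X.
K = [N]^2 / ([Q]).
Solving K = 5.17 for X ∈ (0,1): X = 0.470.

X = 0.470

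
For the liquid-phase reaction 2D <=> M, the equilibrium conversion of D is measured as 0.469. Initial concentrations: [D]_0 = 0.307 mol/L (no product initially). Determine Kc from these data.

Kc = 2.71 L/mol

Let X = conversion of D.
Concentrations: [D] = 0.307 − 0.307X; [M] = 0.153X.
At X = 0.469: [D] = 0.163, [M] = 0.072.
Kc = [M] / ([D]^2) = 2.71 L/mol.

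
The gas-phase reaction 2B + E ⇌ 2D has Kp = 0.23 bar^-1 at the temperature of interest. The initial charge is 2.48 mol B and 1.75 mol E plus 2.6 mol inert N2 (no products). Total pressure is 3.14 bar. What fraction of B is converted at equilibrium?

X = 0.283

Let X = conversion of B (basis 2.48 mol B); extent of reaction ξ = 1.24X.
At extent ξ: n_B = 2.48 − 2.48X; n_E = 1.75 − 1.24X; n_D = 2.48X; n_I = 2.6 (inert).
n_T = Σnᵢ = 6.83 − 1.24X.
y_i = n_i/n_T, p_i = y_i·P. Kp = p_D^2 / (p_B^2 p_E).
Equating to 0.23 bar^-1 and solving on 0 < X < 1: X = 0.283.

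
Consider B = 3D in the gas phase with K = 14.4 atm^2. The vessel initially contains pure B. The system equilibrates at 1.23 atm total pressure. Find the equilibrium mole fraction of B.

Let X = conversion of B (basis 1 mol B); extent of reaction ξ = X.
Mole table: n_B = 1 − X; n_D = 3X.
Total moles n_T = 1 + 2X.
y_i = n_i/n_T, p_i = y_i·P. K = p_D^3 / (p_B).
This yields a degree-3 equation in X; solving on (0,1), X = 0.790.
Then n_B = 0.21, n_T = 2.58, so y_B = 0.081.

y_B = 0.081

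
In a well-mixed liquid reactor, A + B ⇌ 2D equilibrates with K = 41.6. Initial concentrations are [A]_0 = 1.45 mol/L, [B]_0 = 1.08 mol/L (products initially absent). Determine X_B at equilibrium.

Let X = conversion of B; extent ξ = 1.08·X mol/L.
Concentrations: [A] = 1.45 − 1.08X; [B] = 1.08 − 1.08X; [D] = 2.16X.
K = [D]^2 / ([A] [B]).
Setting equal to 41.6 and solving for X on (0,1) gives X = 0.856.

X = 0.856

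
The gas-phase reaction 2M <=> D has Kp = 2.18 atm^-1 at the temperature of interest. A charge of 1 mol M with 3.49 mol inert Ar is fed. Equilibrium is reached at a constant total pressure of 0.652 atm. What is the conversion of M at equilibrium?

Basis: 1 mol M initially; let X = conversion of M. Extent ξ = 0.5X.
At extent ξ: n_M = 1 − X; n_D = 0.5X; n_I = 3.49 (inert).
n_T = Σnᵢ = 4.49 − 0.5X.
y_i = n_i/n_T, p_i = y_i·P. Kp = p_D / (p_M^2).
Setting this equal to 2.18 atm^-1 and taking the physical root (0 < X < 1) gives X = 0.311.

X = 0.311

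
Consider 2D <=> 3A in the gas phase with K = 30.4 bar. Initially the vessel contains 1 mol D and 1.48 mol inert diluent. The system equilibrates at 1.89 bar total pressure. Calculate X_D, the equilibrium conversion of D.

Let X = conversion of D (basis 1 mol D); extent of reaction ξ = 0.5X.
Moles: n_D = 1 − X; n_A = 1.5X; n_I = 1.48 (inert).
Summing: n_T = 2.48 + 0.5X.
With p_i = (n_i/n_T)P, K = p_A^3 / (p_D^2).
Equating to 30.4 bar and solving on 0 < X < 1: X = 0.805.

X = 0.805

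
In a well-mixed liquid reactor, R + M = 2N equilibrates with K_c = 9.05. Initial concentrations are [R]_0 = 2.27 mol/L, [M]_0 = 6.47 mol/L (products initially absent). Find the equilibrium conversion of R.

Let X = conversion of R; extent ξ = 2.27·X mol/L.
Concentrations: [R] = 2.27 − 2.27X; [M] = 6.47 − 2.27X; [N] = 4.54X.
K_c = [N]^2 / ([R] [M]).
This equals 9.05 at X = 0.843 (the root in 0 < X < 1).

X = 0.843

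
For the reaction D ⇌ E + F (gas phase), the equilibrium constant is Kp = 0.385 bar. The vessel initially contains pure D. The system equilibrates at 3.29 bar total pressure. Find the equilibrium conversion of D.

X = 0.324

Take 1 mol D as basis and let X be its fractional conversion, so ξ = X.
Mole table: n_D = 1 − X; n_E = X; n_F = X.
Total moles n_T = 1 + X.
Mole fractions y_i = n_i/n_T; Kp = p_E p_F / (p_D) with p_i = y_i·P.
Equating to 0.385 bar and solving on 0 < X < 1: X = 0.324.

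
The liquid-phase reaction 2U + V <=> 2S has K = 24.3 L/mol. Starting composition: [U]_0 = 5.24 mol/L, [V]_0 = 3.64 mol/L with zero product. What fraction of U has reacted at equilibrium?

Let X = conversion of U; extent ξ = 5.24X/2 mol/L.
Concentrations: [U] = 5.24 − 5.24X; [V] = 3.64 − 2.62X; [S] = 5.24X.
K = [S]^2 / ([U]^2 [V]).
Equating to 24.3 L/mol: the physical root is X = 0.854.

X = 0.854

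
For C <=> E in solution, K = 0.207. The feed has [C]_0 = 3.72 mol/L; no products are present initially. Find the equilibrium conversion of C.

Let X = conversion of C; extent ξ = 3.72·X mol/L.
Concentrations: [C] = 3.72 − 3.72X; [E] = 3.72X.
K = [E] / ([C]).
Equating to 0.207: the physical root is X = 0.171.

X = 0.171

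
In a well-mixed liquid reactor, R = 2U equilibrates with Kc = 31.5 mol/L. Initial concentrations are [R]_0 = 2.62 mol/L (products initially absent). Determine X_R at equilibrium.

X = 0.792

Let X = conversion of R; extent ξ = 2.62·X mol/L.
Concentrations: [R] = 2.62 − 2.62X; [U] = 5.24X.
Kc = [U]^2 / ([R]).
Setting equal to 31.5 and solving for X on (0,1) gives X = 0.792.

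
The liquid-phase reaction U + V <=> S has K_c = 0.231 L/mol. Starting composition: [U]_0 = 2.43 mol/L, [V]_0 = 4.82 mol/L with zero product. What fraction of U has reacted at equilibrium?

X = 0.461

Let X = conversion of U; extent ξ = 2.43·X mol/L.
Concentrations: [U] = 2.43 − 2.43X; [V] = 4.82 − 2.43X; [S] = 2.43X.
K_c = [S] / ([U] [V]).
Solving K_c = 0.231 for X ∈ (0,1): X = 0.461.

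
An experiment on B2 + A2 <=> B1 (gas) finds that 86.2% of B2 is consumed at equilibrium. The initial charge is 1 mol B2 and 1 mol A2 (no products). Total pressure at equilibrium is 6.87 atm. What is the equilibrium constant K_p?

Basis: 1 mol B2 initially; let X = conversion of B2. Extent ξ = X.
Mole table: n_B2 = 1 − X; n_A2 = 1 − X; n_B1 = X.
n_T = Σnᵢ = 2 − X.
At X = 0.862: n_B2 = 0.138, n_A2 = 0.138, n_B1 = 0.862, n_T = 1.14.
p_i = (n_i/n_T)·P. K_p = p_B1 / (p_B2 p_A2) = 7.5 atm^-1.

K_p = 7.5 atm^-1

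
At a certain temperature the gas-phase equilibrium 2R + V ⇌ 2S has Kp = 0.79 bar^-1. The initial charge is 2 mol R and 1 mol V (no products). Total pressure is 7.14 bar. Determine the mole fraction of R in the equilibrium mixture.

y_R = 0.392

Let X = conversion of R (basis 2 mol R); extent of reaction ξ = X.
At extent ξ: n_R = 2 − 2X; n_V = 1 − X; n_S = 2X.
Total moles n_T = 3 − X.
y_i = n_i/n_T, p_i = y_i·P. Kp = p_S^2 / (p_R^2 p_V).
This yields a degree-3 equation in X; solving on (0,1), X = 0.513.
Then n_R = 0.975, n_T = 2.49, so y_R = 0.392.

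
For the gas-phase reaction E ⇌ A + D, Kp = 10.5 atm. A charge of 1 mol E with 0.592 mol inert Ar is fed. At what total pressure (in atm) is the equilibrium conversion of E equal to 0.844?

P = 5.6 atm

Take 1 mol E as basis and let X be its fractional conversion, so ξ = X.
Species balance: n_E = 1 − X; n_A = X; n_D = X; n_I = 0.592 (inert).
n_T = Σnᵢ = 1.59 + X.
Kp = p_A p_D / (p_E) with p_i = (n_i/n_T)·P.
At X = 0.844: the mole-fraction product g(X) = Π y_i^ν_i = 1.874. Since Kp = g(X)·P^{1}, P = (Kp/g)^(1/1) = (10.5/1.874)^(1/1) = 5.6 atm.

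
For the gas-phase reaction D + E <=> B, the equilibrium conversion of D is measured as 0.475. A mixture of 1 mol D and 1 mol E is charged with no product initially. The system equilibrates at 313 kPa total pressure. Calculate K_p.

Basis: 1 mol D initially; let X = conversion of D. Extent ξ = X.
Moles: n_D = 1 − X; n_E = 1 − X; n_B = X.
n_T = Σnᵢ = 2 − X.
At X = 0.475: n_D = 0.525, n_E = 0.525, n_B = 0.475, n_T = 1.52.
p_i = (n_i/n_T)·P. K_p = p_B / (p_D p_E) = 0.0084 kPa^-1.

K_p = 0.0084 kPa^-1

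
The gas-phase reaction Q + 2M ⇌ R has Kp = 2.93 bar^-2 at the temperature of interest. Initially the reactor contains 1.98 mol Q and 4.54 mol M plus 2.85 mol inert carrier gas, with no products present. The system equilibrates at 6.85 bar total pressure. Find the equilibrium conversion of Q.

Take 1.98 mol Q as basis and let X be its fractional conversion, so ξ = 1.98X.
At extent ξ: n_Q = 1.98 − 1.98X; n_M = 4.54 − 3.96X; n_R = 1.98X; n_I = 2.85 (inert).
Summing: n_T = 9.37 − 3.96X.
Mole fractions y_i = n_i/n_T; Kp = p_R / (p_Q p_M^2) with p_i = y_i·P.
Setting this equal to 2.93 bar^-2 and taking the physical root (0 < X < 1) gives X = 0.844.

X = 0.844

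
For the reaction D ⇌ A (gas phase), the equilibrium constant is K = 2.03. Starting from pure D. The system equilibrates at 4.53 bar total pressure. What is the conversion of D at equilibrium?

Let X = conversion of D (basis 1 mol D); extent of reaction ξ = X.
Species balance: n_D = 1 − X; n_A = X.
Total moles n_T = 1 (Δν = 0, constant).
y_i = n_i/n_T, p_i = y_i·P. K = p_A / (p_D).
Setting this equal to 2.03 and taking the physical root (0 < X < 1) gives X = 0.670.

X = 0.670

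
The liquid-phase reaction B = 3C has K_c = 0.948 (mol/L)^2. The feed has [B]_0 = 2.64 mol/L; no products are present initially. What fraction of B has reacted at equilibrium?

Let X = conversion of B; extent ξ = 2.64·X mol/L.
Concentrations: [B] = 2.64 − 2.64X; [C] = 7.92X.
K_c = [C]^3 / ([B]).
This equals 0.948 at X = 0.162 (the root in 0 < X < 1).

X = 0.162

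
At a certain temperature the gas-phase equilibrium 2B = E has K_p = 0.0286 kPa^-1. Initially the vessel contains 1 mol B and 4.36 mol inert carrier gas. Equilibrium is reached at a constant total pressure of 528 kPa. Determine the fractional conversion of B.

Take 1 mol B as basis and let X be its fractional conversion, so ξ = 0.5X.
Mole table: n_B = 1 − X; n_E = 0.5X; n_I = 4.36 (inert).
Total moles n_T = 5.36 − 0.5X.
Mole fractions y_i = n_i/n_T; K_p = p_E / (p_B^2) with p_i = y_i·P.
Substituting and setting equal to 0.0286 kPa^-1 gives a polynomial in X; the root in (0,1) is X = 0.667.

X = 0.667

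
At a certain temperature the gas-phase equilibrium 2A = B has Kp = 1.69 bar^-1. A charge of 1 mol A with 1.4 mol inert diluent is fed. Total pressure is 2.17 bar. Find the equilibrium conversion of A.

X = 0.589

Basis: 1 mol A initially; let X = conversion of A. Extent ξ = 0.5X.
Species balance: n_A = 1 − X; n_B = 0.5X; n_I = 1.4 (inert).
Summing: n_T = 2.4 − 0.5X.
With p_i = (n_i/n_T)P, Kp = p_B / (p_A^2).
Equating to 1.69 bar^-1 and solving on 0 < X < 1: X = 0.589.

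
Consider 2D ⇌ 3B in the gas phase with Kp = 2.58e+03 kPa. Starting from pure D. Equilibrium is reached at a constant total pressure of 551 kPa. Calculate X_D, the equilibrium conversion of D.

X = 0.630

Take 1 mol D as basis and let X be its fractional conversion, so ξ = 0.5X.
Mole table: n_D = 1 − X; n_B = 1.5X.
n_T = Σnᵢ = 1 + 0.5X.
y_i = n_i/n_T, p_i = y_i·P. Kp = p_B^3 / (p_D^2).
This yields a degree-3 equation in X; solving on (0,1), X = 0.630.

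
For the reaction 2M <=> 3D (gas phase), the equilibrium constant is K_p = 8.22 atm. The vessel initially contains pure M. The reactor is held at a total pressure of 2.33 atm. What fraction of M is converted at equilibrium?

Basis: 1 mol M initially; let X = conversion of M. Extent ξ = 0.5X.
Mole table: n_M = 1 − X; n_D = 1.5X.
Summing: n_T = 1 + 0.5X.
Mole fractions y_i = n_i/n_T; K_p = p_D^3 / (p_M^2) with p_i = y_i·P.
This yields a degree-3 equation in X; solving on (0,1), X = 0.601.

X = 0.601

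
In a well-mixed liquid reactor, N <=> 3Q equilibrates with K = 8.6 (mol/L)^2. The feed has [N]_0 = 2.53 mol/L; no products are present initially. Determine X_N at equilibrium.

Let X = conversion of N; extent ξ = 2.53·X mol/L.
Concentrations: [N] = 2.53 − 2.53X; [Q] = 7.59X.
K = [Q]^3 / ([N]).
Setting equal to 8.6 and solving for X on (0,1) gives X = 0.323.

X = 0.323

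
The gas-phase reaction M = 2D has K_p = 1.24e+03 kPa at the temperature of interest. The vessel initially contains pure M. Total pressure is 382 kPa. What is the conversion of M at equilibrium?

Take 1 mol M as basis and let X be its fractional conversion, so ξ = X.
Moles: n_M = 1 − X; n_D = 2X.
Summing: n_T = 1 + X.
Mole fractions y_i = n_i/n_T; K_p = p_D^2 / (p_M) with p_i = y_i·P.
Substituting and setting equal to 1.24e+03 kPa gives a polynomial in X; the root in (0,1) is X = 0.669.

X = 0.669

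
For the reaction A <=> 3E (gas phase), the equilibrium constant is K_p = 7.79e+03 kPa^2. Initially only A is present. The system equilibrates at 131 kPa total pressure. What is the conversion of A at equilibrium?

Take 1 mol A as basis and let X be its fractional conversion, so ξ = X.
At extent ξ: n_A = 1 − X; n_E = 3X.
Summing: n_T = 1 + 2X.
y_i = n_i/n_T, p_i = y_i·P. K_p = p_E^3 / (p_A).
This yields a degree-3 equation in X; solving on (0,1), X = 0.313.

X = 0.313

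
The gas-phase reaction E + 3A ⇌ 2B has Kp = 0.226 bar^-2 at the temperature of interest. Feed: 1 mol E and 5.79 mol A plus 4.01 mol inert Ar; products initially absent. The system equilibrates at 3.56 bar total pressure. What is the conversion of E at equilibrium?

Basis: 1 mol E initially; let X = conversion of E. Extent ξ = X.
At extent ξ: n_E = 1 − X; n_A = 5.79 − 3X; n_B = 2X; n_I = 4.01 (inert).
Total moles n_T = 10.8 − 2X.
Mole fractions y_i = n_i/n_T; Kp = p_B^2 / (p_E p_A^3) with p_i = y_i·P.
Setting this equal to 0.226 bar^-2 and taking the physical root (0 < X < 1) gives X = 0.521.

X = 0.521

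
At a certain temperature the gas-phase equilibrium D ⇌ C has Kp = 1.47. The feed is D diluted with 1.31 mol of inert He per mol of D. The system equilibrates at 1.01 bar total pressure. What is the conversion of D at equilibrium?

X = 0.595

Take 1 mol D as basis and let X be its fractional conversion, so ξ = X.
At extent ξ: n_D = 1 − X; n_C = X; n_I = 1.31 (inert).
Since Δν = 0, n_T = 2.31 throughout.
Mole fractions y_i = n_i/n_T; Kp = p_C / (p_D) with p_i = y_i·P.
Setting this equal to 1.47 and taking the physical root (0 < X < 1) gives X = 0.595.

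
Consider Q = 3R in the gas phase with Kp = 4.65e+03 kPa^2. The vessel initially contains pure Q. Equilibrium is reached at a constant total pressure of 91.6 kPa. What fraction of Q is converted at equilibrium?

Let X = conversion of Q (basis 1 mol Q); extent of reaction ξ = X.
Species balance: n_Q = 1 − X; n_R = 3X.
Summing: n_T = 1 + 2X.
y_i = n_i/n_T, p_i = y_i·P. Kp = p_R^3 / (p_Q).
This yields a degree-3 equation in X; solving on (0,1), X = 0.337.

X = 0.337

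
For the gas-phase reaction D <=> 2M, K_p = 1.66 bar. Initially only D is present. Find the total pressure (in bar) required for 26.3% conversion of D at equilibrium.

Basis: 1 mol D initially; let X = conversion of D. Extent ξ = X.
Species balance: n_D = 1 − X; n_M = 2X.
n_T = Σnᵢ = 1 + X.
K_p = p_M^2 / (p_D) with p_i = (n_i/n_T)·P.
At X = 0.263: the mole-fraction product g(X) = Π y_i^ν_i = 0.2972. Since K_p = g(X)·P^{1}, P = (K_p/g)^(1/1) = (1.66/0.2972)^(1/1) = 5.58 bar.

P = 5.58 bar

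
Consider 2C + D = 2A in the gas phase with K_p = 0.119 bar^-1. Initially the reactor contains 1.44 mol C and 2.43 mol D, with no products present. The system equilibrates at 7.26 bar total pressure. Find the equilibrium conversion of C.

Take 1.44 mol C as basis and let X be its fractional conversion, so ξ = 0.72X.
Mole table: n_C = 1.44 − 1.44X; n_D = 2.43 − 0.72X; n_A = 1.44X.
Total moles n_T = 3.87 − 0.72X.
Mole fractions y_i = n_i/n_T; K_p = p_A^2 / (p_C^2 p_D) with p_i = y_i·P.
Substituting and setting equal to 0.119 bar^-1 gives a polynomial in X; the root in (0,1) is X = 0.418.

X = 0.418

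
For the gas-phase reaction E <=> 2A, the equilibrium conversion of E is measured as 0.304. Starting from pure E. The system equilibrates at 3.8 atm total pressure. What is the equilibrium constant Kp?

Take 1 mol E as basis and let X be its fractional conversion, so ξ = X.
Moles: n_E = 1 − X; n_A = 2X.
n_T = Σnᵢ = 1 + X.
At X = 0.304: n_E = 0.696, n_A = 0.608, n_T = 1.3.
p_i = (n_i/n_T)·P. Kp = p_A^2 / (p_E) = 1.55 atm.

Kp = 1.55 atm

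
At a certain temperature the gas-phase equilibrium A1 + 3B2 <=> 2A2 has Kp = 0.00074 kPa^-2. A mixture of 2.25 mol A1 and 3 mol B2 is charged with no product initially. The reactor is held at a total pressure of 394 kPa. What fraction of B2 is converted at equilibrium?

Let X = conversion of B2 (basis 3 mol B2); extent of reaction ξ = X.
Species balance: n_A1 = 2.25 − X; n_B2 = 3 − 3X; n_A2 = 2X.
n_T = Σnᵢ = 5.25 − 2X.
Mole fractions y_i = n_i/n_T; Kp = p_A2^2 / (p_A1 p_B2^3) with p_i = y_i·P.
This yields a degree-4 equation in X; solving on (0,1), X = 0.803.

X = 0.803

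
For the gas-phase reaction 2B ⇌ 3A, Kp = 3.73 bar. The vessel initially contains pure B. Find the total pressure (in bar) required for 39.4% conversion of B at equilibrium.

P = 7.94 bar

Take 1 mol B as basis and let X be its fractional conversion, so ξ = 0.5X.
Mole table: n_B = 1 − X; n_A = 1.5X.
n_T = Σnᵢ = 1 + 0.5X.
Kp = p_A^3 / (p_B^2) with p_i = (n_i/n_T)·P.
At X = 0.394: the mole-fraction product g(X) = Π y_i^ν_i = 0.4696. Since Kp = g(X)·P^{1}, P = (Kp/g)^(1/1) = (3.73/0.4696)^(1/1) = 7.94 bar.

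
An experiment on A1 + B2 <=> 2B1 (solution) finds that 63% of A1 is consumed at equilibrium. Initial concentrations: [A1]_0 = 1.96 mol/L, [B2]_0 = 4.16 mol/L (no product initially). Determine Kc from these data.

Let X = conversion of A1.
Concentrations: [A1] = 1.96 − 1.96X; [B2] = 4.16 − 1.96X; [B1] = 3.92X.
At X = 0.63: [A1] = 0.725, [B2] = 2.93, [B1] = 2.47.
Kc = [B1]^2 / ([A1] [B2]) = 2.88.

Kc = 2.88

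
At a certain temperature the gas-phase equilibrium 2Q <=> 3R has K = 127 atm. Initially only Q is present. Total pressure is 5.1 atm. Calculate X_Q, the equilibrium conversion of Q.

X = 0.784

Let X = conversion of Q (basis 1 mol Q); extent of reaction ξ = 0.5X.
At extent ξ: n_Q = 1 − X; n_R = 1.5X.
Summing: n_T = 1 + 0.5X.
With p_i = (n_i/n_T)P, K = p_R^3 / (p_Q^2).
This yields a degree-3 equation in X; solving on (0,1), X = 0.784.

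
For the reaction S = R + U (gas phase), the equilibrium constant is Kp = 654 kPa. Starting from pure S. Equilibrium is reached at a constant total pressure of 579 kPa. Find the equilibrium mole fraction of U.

Let X = conversion of S (basis 1 mol S); extent of reaction ξ = X.
Species balance: n_S = 1 − X; n_R = X; n_U = X.
Total moles n_T = 1 + X.
y_i = n_i/n_T, p_i = y_i·P. Kp = p_R p_U / (p_S).
Substituting and setting equal to 654 kPa gives a polynomial in X; the root in (0,1) is X = 0.728.
Then n_U = 0.728, n_T = 1.73, so y_U = 0.421.

y_U = 0.421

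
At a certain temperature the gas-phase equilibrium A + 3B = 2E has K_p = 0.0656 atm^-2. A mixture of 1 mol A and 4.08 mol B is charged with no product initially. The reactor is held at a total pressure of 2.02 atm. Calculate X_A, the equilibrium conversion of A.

X = 0.282

Basis: 1 mol A initially; let X = conversion of A. Extent ξ = X.
Moles: n_A = 1 − X; n_B = 4.08 − 3X; n_E = 2X.
Summing: n_T = 5.08 − 2X.
With p_i = (n_i/n_T)P, K_p = p_E^2 / (p_A p_B^3).
Setting this equal to 0.0656 atm^-2 and taking the physical root (0 < X < 1) gives X = 0.282.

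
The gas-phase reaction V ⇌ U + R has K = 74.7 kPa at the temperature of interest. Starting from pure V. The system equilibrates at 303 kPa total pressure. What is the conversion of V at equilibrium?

X = 0.445

Let X = conversion of V (basis 1 mol V); extent of reaction ξ = X.
Mole table: n_V = 1 − X; n_U = X; n_R = X.
Summing: n_T = 1 + X.
y_i = n_i/n_T, p_i = y_i·P. K = p_U p_R / (p_V).
Setting this equal to 74.7 kPa and taking the physical root (0 < X < 1) gives X = 0.445.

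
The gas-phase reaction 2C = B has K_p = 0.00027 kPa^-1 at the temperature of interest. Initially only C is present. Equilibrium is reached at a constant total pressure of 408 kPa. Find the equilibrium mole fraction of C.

y_C = 0.909

Let X = conversion of C (basis 1 mol C); extent of reaction ξ = 0.5X.
Moles: n_C = 1 − X; n_B = 0.5X.
Summing: n_T = 1 − 0.5X.
Mole fractions y_i = n_i/n_T; K_p = p_B / (p_C^2) with p_i = y_i·P.
Equating to 0.00027 kPa^-1 and solving on 0 < X < 1: X = 0.167.
Then n_C = 0.833, n_T = 0.917, so y_C = 0.909.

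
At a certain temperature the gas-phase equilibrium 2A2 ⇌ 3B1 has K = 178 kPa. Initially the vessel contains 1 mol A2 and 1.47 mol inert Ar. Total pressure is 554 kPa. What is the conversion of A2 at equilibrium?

Basis: 1 mol A2 initially; let X = conversion of A2. Extent ξ = 0.5X.
At extent ξ: n_A2 = 1 − X; n_B1 = 1.5X; n_I = 1.47 (inert).
Summing: n_T = 2.47 + 0.5X.
y_i = n_i/n_T, p_i = y_i·P. K = p_B1^3 / (p_A2^2).
This yields a degree-3 equation in X; solving on (0,1), X = 0.434.

X = 0.434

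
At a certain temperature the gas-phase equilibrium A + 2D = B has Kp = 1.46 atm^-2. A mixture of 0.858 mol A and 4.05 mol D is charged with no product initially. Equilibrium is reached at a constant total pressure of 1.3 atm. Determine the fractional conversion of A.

X = 0.599

Basis: 0.858 mol A initially; let X = conversion of A. Extent ξ = 0.858X.
Mole table: n_A = 0.858 − 0.858X; n_D = 4.05 − 1.72X; n_B = 0.858X.
Summing: n_T = 4.91 − 1.72X.
Mole fractions y_i = n_i/n_T; Kp = p_B / (p_A p_D^2) with p_i = y_i·P.
Equating to 1.46 atm^-2 and solving on 0 < X < 1: X = 0.599.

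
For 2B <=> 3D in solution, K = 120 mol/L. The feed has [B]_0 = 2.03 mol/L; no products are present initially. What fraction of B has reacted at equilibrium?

Let X = conversion of B; extent ξ = 2.03X/2 mol/L.
Concentrations: [B] = 2.03 − 2.03X; [D] = 3.04X.
K = [D]^3 / ([B]^2).
Solving K = 120 for X ∈ (0,1): X = 0.822.

X = 0.822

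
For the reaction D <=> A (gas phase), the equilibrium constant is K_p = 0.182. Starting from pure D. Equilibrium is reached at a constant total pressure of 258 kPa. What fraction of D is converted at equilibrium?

X = 0.154

Let X = conversion of D (basis 1 mol D); extent of reaction ξ = X.
Moles: n_D = 1 − X; n_A = X.
Since Δν = 0, n_T = 1 throughout.
With p_i = (n_i/n_T)P, K_p = p_A / (p_D).
This yields a degree-1 equation in X; solving on (0,1), X = 0.154.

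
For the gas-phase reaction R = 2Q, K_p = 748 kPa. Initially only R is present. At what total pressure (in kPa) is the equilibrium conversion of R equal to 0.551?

P = 429 kPa

Take 1 mol R as basis and let X be its fractional conversion, so ξ = X.
Moles: n_R = 1 − X; n_Q = 2X.
Summing: n_T = 1 + X.
K_p = p_Q^2 / (p_R) with p_i = (n_i/n_T)·P.
At X = 0.551: the mole-fraction product g(X) = Π y_i^ν_i = 1.744. Since K_p = g(X)·P^{1}, P = (K_p/g)^(1/1) = (748/1.744)^(1/1) = 429 kPa.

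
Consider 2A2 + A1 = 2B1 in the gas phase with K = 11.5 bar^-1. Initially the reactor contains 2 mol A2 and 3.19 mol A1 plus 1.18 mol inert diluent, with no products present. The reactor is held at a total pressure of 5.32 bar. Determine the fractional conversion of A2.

X = 0.836

Basis: 2 mol A2 initially; let X = conversion of A2. Extent ξ = X.
At extent ξ: n_A2 = 2 − 2X; n_A1 = 3.19 − X; n_B1 = 2X; n_I = 1.18 (inert).
n_T = Σnᵢ = 6.37 − X.
With p_i = (n_i/n_T)P, K = p_B1^2 / (p_A2^2 p_A1).
Substituting and setting equal to 11.5 bar^-1 gives a polynomial in X; the root in (0,1) is X = 0.836.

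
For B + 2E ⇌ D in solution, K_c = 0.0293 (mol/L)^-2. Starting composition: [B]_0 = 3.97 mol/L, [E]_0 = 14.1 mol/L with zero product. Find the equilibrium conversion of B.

X = 0.687

Let X = conversion of B; extent ξ = 3.97·X mol/L.
Concentrations: [B] = 3.97 − 3.97X; [E] = 14.1 − 7.94X; [D] = 3.97X.
K_c = [D] / ([B] [E]^2).
This equals 0.0293 at X = 0.687 (the root in 0 < X < 1).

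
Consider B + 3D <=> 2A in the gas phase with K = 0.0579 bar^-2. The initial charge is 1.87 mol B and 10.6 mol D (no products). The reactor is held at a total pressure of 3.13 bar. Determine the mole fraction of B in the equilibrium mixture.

Basis: 1.87 mol B initially; let X = conversion of B. Extent ξ = 1.87X.
Species balance: n_B = 1.87 − 1.87X; n_D = 10.6 − 5.61X; n_A = 3.74X.
Total moles n_T = 12.5 − 3.74X.
y_i = n_i/n_T, p_i = y_i·P. K = p_A^2 / (p_B p_D^3).
Setting this equal to 0.0579 bar^-2 and taking the physical root (0 < X < 1) gives X = 0.441.
Then n_B = 1.05, n_T = 10.8, so y_B = 0.097.

y_B = 0.097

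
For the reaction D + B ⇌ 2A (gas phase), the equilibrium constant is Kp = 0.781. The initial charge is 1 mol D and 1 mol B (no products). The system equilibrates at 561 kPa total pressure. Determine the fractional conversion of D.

X = 0.306

Basis: 1 mol D initially; let X = conversion of D. Extent ξ = X.
Species balance: n_D = 1 − X; n_B = 1 − X; n_A = 2X.
n_T stays at 2 (no change in mole number).
y_i = n_i/n_T, p_i = y_i·P. Kp = p_A^2 / (p_D p_B).
This yields a degree-2 equation in X; solving on (0,1), X = 0.306.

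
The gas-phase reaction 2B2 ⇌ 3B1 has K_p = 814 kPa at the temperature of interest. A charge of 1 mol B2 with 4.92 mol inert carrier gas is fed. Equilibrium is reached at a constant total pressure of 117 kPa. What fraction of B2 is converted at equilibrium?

X = 0.801

Take 1 mol B2 as basis and let X be its fractional conversion, so ξ = 0.5X.
Mole table: n_B2 = 1 − X; n_B1 = 1.5X; n_I = 4.92 (inert).
n_T = Σnᵢ = 5.92 + 0.5X.
Mole fractions y_i = n_i/n_T; K_p = p_B1^3 / (p_B2^2) with p_i = y_i·P.
This yields a degree-3 equation in X; solving on (0,1), X = 0.801.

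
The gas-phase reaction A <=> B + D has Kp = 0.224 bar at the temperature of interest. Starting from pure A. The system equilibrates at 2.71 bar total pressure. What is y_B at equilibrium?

y_B = 0.216

Take 1 mol A as basis and let X be its fractional conversion, so ξ = X.
Mole table: n_A = 1 − X; n_B = X; n_D = X.
Total moles n_T = 1 + X.
With p_i = (n_i/n_T)P, Kp = p_B p_D / (p_A).
Substituting and setting equal to 0.224 bar gives a polynomial in X; the root in (0,1) is X = 0.276.
Then n_B = 0.276, n_T = 1.28, so y_B = 0.216.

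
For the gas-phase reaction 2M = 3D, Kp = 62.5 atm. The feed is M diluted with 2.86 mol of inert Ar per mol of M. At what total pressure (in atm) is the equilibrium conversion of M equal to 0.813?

Take 1 mol M as basis and let X be its fractional conversion, so ξ = 0.5X.
Mole table: n_M = 1 − X; n_D = 1.5X; n_I = 2.86 (inert).
Total moles n_T = 3.86 + 0.5X.
Kp = p_D^3 / (p_M^2) with p_i = (n_i/n_T)·P.
At X = 0.813: the mole-fraction product g(X) = Π y_i^ν_i = 12.16. Since Kp = g(X)·P^{1}, P = (Kp/g)^(1/1) = (62.5/12.16)^(1/1) = 5.14 atm.

P = 5.14 atm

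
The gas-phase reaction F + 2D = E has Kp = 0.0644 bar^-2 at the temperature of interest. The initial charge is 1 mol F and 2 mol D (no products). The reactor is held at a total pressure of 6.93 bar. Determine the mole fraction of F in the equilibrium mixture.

Take 1 mol F as basis and let X be its fractional conversion, so ξ = X.
At extent ξ: n_F = 1 − X; n_D = 2 − 2X; n_E = X.
Total moles n_T = 3 − 2X.
Mole fractions y_i = n_i/n_T; Kp = p_E / (p_F p_D^2) with p_i = y_i·P.
Setting this equal to 0.0644 bar^-2 and taking the physical root (0 < X < 1) gives X = 0.456.
Then n_F = 0.544, n_T = 2.09, so y_F = 0.260.

y_F = 0.260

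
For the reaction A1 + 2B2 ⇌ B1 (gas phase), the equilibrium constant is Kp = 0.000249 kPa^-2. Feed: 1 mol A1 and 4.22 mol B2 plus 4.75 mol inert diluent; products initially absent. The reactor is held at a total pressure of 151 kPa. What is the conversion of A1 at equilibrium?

X = 0.435

Basis: 1 mol A1 initially; let X = conversion of A1. Extent ξ = X.
Mole table: n_A1 = 1 − X; n_B2 = 4.22 − 2X; n_B1 = X; n_I = 4.75 (inert).
Summing: n_T = 9.97 − 2X.
Mole fractions y_i = n_i/n_T; Kp = p_B1 / (p_A1 p_B2^2) with p_i = y_i·P.
Substituting and setting equal to 0.000249 kPa^-2 gives a polynomial in X; the root in (0,1) is X = 0.435.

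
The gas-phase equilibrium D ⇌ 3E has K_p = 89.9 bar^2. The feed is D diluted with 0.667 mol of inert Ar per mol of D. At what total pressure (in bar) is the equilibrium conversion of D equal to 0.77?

Let X = conversion of D (basis 1 mol D); extent of reaction ξ = X.
Species balance: n_D = 1 − X; n_E = 3X; n_I = 0.667 (inert).
Total moles n_T = 1.67 + 2X.
K_p = p_E^3 / (p_D) with p_i = (n_i/n_T)·P.
At X = 0.77: the mole-fraction product g(X) = Π y_i^ν_i = 5.211. Since K_p = g(X)·P^{2}, P = (K_p/g)^(1/2) = (89.9/5.211)^(1/2) = 4.15 bar.

P = 4.15 bar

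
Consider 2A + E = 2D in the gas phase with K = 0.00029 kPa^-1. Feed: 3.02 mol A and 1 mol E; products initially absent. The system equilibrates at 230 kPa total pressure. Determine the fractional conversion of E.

Basis: 1 mol E initially; let X = conversion of E. Extent ξ = X.
Moles: n_A = 3.02 − 2X; n_E = 1 − X; n_D = 2X.
n_T = Σnᵢ = 4.02 − X.
Mole fractions y_i = n_i/n_T; K = p_D^2 / (p_A^2 p_E) with p_i = y_i·P.
Substituting and setting equal to 0.00029 kPa^-1 gives a polynomial in X; the root in (0,1) is X = 0.162.

X = 0.162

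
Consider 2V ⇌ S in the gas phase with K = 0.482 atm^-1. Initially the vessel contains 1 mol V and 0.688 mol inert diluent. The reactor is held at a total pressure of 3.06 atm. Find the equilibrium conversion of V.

X = 0.504

Basis: 1 mol V initially; let X = conversion of V. Extent ξ = 0.5X.
At extent ξ: n_V = 1 − X; n_S = 0.5X; n_I = 0.688 (inert).
n_T = Σnᵢ = 1.69 − 0.5X.
Mole fractions y_i = n_i/n_T; K = p_S / (p_V^2) with p_i = y_i·P.
Substituting and setting equal to 0.482 atm^-1 gives a polynomial in X; the root in (0,1) is X = 0.504.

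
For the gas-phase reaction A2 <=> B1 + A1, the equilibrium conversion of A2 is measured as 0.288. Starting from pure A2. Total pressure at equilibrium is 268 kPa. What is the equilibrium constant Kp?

Kp = 24.2 kPa

Take 1 mol A2 as basis and let X be its fractional conversion, so ξ = X.
Moles: n_A2 = 1 − X; n_B1 = X; n_A1 = X.
Total moles n_T = 1 + X.
At X = 0.288: n_A2 = 0.712, n_B1 = 0.288, n_A1 = 0.288, n_T = 1.29.
p_i = (n_i/n_T)·P. Kp = p_B1 p_A1 / (p_A2) = 24.2 kPa.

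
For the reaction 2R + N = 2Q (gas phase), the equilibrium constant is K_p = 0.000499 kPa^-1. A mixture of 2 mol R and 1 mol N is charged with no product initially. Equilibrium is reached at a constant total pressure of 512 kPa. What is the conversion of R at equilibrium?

X = 0.212

Basis: 2 mol R initially; let X = conversion of R. Extent ξ = X.
Species balance: n_R = 2 − 2X; n_N = 1 − X; n_Q = 2X.
n_T = Σnᵢ = 3 − X.
With p_i = (n_i/n_T)P, K_p = p_Q^2 / (p_R^2 p_N).
Setting this equal to 0.000499 kPa^-1 and taking the physical root (0 < X < 1) gives X = 0.212.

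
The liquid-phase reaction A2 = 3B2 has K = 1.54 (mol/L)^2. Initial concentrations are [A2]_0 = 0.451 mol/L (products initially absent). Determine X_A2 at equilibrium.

X = 0.514

Let X = conversion of A2; extent ξ = 0.451·X mol/L.
Concentrations: [A2] = 0.451 − 0.451X; [B2] = 1.35X.
K = [B2]^3 / ([A2]).
Solving K = 1.54 for X ∈ (0,1): X = 0.514.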